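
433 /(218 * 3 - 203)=433 /451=0.96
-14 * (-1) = 14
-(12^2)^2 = -20736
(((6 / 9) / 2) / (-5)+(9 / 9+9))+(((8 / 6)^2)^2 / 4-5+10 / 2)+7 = 7178 / 405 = 17.72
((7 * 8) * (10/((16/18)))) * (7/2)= 2205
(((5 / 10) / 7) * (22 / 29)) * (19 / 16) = 209 / 3248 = 0.06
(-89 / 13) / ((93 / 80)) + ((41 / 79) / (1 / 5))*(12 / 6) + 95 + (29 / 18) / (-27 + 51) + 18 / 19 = 24907588379 / 261318096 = 95.32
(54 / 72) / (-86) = -3 / 344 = -0.01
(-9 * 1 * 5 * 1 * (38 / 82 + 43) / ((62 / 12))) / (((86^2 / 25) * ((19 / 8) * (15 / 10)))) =-16038000 / 44651501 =-0.36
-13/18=-0.72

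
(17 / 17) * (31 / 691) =31 / 691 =0.04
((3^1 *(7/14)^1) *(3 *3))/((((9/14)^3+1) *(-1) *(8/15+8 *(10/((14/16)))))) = -972405/8383822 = -0.12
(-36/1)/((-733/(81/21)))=972/5131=0.19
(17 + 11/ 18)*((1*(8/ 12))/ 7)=317/ 189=1.68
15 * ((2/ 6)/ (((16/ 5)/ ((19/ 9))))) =3.30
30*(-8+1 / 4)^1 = -465 / 2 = -232.50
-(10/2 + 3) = -8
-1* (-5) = 5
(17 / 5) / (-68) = -1 / 20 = -0.05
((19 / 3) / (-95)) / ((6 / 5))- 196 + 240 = 791 / 18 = 43.94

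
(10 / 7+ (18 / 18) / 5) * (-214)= -12198 / 35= -348.51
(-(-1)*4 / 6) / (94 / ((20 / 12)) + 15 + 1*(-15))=5 / 423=0.01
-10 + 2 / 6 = -29 / 3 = -9.67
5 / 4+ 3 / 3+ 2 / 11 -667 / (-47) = 34377 / 2068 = 16.62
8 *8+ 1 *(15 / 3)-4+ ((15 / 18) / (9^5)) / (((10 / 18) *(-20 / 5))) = 10235159 / 157464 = 65.00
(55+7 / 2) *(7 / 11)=819 / 22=37.23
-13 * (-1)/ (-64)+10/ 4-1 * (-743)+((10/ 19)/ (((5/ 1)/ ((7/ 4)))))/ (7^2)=6343999/ 8512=745.30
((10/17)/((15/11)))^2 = 484/2601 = 0.19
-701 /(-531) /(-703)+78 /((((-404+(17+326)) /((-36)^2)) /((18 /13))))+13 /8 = -417696917731 /182166984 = -2292.93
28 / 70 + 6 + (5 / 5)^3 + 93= 502 / 5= 100.40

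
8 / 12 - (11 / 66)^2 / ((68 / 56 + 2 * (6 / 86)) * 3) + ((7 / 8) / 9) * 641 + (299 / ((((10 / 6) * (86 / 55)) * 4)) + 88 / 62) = 5460672527 / 58665330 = 93.08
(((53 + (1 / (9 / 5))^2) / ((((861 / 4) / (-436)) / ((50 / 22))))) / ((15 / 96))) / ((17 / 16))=-1134018560 / 767151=-1478.22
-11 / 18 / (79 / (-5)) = 0.04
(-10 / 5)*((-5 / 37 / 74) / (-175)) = -1 / 47915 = -0.00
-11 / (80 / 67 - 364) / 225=0.00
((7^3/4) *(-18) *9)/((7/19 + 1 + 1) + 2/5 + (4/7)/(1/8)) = -6158565/3254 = -1892.61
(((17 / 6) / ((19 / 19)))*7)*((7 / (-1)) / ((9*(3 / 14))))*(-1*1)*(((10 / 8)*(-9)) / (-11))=29155 / 396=73.62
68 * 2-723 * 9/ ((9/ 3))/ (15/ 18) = -12334/ 5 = -2466.80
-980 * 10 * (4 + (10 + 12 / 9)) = -450800 / 3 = -150266.67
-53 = -53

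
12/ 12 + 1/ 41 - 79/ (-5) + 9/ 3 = 4064/ 205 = 19.82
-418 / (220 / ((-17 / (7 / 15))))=969 / 14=69.21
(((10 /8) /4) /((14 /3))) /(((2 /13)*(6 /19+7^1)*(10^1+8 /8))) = 0.01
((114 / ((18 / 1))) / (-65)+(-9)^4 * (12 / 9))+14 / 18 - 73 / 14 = 71608987 / 8190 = 8743.47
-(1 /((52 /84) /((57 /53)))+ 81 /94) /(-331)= 168327 /21437546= 0.01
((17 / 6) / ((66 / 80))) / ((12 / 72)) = 680 / 33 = 20.61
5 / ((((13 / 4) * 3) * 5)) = 4 / 39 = 0.10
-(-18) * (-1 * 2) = -36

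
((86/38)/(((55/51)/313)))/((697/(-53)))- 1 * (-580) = 22710119/42845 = 530.05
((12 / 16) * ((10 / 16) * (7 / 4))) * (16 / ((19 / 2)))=105 / 76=1.38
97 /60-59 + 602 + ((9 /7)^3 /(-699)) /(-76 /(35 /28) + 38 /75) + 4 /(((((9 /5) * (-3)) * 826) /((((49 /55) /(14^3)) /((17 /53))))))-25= 16452889402313159 /31663510602570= 519.62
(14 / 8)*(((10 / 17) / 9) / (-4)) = -35 / 1224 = -0.03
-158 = -158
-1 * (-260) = 260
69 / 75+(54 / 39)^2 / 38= 77903 / 80275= 0.97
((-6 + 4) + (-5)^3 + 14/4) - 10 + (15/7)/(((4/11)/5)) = -104.04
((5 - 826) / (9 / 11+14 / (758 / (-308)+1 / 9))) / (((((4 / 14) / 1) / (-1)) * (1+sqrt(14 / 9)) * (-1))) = -205897769 / 204590+205897769 * sqrt(14) / 613770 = 248.80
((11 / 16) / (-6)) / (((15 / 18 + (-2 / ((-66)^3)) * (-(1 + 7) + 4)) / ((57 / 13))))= -7510833 / 12457744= -0.60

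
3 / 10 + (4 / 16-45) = -889 / 20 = -44.45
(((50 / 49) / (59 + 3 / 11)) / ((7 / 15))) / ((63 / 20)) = 13750 / 1174089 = 0.01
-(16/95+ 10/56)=-0.35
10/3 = 3.33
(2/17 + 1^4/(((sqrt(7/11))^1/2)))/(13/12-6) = -24 * sqrt(77)/413-24/1003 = -0.53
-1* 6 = -6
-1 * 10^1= -10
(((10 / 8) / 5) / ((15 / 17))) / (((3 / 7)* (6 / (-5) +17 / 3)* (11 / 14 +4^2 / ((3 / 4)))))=833 / 124486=0.01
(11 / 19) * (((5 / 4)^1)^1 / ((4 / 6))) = 165 / 152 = 1.09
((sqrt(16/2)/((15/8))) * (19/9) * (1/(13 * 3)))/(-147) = -304 * sqrt(2)/773955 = -0.00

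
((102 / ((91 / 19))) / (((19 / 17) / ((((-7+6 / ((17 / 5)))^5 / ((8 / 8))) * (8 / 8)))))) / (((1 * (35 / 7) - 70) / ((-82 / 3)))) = -915785749636 / 29060395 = -31513.19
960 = 960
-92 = -92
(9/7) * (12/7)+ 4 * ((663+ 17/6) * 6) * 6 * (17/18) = 13311664/147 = 90555.54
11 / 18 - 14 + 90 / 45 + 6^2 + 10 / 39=5819 / 234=24.87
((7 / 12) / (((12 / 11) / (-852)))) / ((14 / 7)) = -5467 / 24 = -227.79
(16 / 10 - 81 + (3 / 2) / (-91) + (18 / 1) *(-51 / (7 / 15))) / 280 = -1862369 / 254800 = -7.31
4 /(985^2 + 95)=1 /242580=0.00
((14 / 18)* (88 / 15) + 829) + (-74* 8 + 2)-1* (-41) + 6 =39226 / 135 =290.56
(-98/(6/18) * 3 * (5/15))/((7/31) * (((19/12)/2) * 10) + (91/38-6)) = 161.75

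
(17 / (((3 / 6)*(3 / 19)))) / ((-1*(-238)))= 19 / 21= 0.90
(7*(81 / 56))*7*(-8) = -567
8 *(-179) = -1432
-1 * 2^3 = -8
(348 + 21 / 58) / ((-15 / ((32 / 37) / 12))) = -1796 / 1073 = -1.67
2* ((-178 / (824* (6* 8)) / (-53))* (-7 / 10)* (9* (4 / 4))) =-1869 / 1746880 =-0.00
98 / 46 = 49 / 23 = 2.13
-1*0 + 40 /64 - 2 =-11 /8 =-1.38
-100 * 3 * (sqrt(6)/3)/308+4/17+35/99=991/1683 - 25 * sqrt(6)/77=-0.21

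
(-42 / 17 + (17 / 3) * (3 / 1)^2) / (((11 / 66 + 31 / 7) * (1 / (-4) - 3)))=-138600 / 42653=-3.25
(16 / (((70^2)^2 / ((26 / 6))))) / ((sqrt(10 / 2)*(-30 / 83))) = -1079*sqrt(5) / 675281250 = -0.00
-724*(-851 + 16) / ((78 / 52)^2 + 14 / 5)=12090800 / 101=119710.89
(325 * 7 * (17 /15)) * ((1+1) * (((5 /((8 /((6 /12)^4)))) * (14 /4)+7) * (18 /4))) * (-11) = -466350885 /256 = -1821683.14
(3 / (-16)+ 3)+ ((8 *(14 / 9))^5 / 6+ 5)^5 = 850430509194562605894464048830552338259404725804831 / 2791187376145922865138728112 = 304684134237106919354407.60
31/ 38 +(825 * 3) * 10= 940531/ 38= 24750.82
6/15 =2/5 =0.40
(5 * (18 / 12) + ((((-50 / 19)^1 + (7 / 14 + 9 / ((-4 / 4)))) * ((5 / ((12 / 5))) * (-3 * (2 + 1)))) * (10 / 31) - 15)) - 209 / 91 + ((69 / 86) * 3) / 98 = 928567450 / 16133299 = 57.56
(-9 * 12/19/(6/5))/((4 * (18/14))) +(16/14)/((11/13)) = 1257/2926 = 0.43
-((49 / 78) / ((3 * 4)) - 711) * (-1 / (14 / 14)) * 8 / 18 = -315.98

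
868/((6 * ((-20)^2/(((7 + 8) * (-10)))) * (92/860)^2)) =-10030825/2116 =-4740.47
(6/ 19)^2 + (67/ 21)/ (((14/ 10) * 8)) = 163271/ 424536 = 0.38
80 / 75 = 16 / 15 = 1.07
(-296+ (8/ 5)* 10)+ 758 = 478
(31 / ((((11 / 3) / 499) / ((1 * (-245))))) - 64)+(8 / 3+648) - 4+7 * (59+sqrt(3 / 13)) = -34076288 / 33+7 * sqrt(39) / 13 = -1032611.43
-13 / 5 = -2.60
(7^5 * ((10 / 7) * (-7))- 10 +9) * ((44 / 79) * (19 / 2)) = -70253678 / 79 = -889287.06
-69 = -69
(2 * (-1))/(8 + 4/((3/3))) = -1/6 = -0.17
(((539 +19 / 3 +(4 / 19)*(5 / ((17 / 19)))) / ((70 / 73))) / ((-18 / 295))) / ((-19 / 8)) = 240089408 / 61047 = 3932.86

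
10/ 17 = 0.59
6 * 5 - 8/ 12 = 88/ 3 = 29.33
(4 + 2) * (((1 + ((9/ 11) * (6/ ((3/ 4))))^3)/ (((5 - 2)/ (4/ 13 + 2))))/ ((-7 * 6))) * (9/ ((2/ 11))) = -16856055/ 11011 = -1530.84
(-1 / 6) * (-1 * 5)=5 / 6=0.83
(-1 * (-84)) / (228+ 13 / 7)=588 / 1609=0.37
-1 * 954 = -954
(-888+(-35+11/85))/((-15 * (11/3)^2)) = 235332/51425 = 4.58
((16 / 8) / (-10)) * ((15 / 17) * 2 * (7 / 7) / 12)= -1 / 34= -0.03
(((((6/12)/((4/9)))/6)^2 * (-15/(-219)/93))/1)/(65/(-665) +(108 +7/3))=5985/25481162752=0.00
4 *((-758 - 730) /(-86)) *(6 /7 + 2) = 59520 /301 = 197.74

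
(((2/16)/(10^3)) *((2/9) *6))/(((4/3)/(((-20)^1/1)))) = -1/400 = -0.00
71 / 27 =2.63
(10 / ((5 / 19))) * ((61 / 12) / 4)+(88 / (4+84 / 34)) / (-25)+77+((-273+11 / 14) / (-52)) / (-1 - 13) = 475356457 / 3822000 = 124.37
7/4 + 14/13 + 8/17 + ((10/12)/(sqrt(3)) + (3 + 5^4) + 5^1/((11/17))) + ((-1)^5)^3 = 5*sqrt(3)/18 + 6204153/9724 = 638.51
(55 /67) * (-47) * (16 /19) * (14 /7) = -82720 /1273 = -64.98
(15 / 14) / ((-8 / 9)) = -135 / 112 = -1.21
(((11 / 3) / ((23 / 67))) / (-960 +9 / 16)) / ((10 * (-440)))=67 / 26480475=0.00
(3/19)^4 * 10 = 810/130321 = 0.01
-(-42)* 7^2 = 2058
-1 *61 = -61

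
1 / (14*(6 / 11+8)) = 11 / 1316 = 0.01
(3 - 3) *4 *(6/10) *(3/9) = 0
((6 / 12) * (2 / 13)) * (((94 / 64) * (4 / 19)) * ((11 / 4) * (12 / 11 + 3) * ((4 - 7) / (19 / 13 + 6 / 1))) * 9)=-57105 / 58976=-0.97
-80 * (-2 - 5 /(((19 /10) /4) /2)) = 35040 /19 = 1844.21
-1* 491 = -491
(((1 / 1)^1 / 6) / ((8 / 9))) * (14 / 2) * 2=21 / 8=2.62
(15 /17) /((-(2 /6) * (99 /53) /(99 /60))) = -159 /68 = -2.34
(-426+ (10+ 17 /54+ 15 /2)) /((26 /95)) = -1046995 /702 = -1491.45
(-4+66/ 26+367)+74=5714/ 13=439.54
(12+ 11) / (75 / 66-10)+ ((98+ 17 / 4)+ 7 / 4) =19774 / 195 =101.41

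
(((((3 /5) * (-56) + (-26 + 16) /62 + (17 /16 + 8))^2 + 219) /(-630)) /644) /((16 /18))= -5098867609 /2218080256000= -0.00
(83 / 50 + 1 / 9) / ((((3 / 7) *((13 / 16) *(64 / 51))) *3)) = 94843 / 70200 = 1.35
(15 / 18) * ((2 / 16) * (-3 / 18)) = -5 / 288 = -0.02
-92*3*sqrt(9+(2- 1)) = -872.79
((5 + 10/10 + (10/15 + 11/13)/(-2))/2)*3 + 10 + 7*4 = 2385/52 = 45.87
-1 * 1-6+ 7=0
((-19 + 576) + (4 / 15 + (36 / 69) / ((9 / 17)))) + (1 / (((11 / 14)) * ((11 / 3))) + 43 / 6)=47235799 / 83490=565.77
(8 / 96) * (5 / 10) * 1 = 1 / 24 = 0.04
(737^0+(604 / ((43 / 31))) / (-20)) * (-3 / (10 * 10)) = 6699 / 10750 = 0.62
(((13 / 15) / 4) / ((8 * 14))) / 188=13 / 1263360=0.00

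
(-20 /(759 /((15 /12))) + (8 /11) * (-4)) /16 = -203 /1104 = -0.18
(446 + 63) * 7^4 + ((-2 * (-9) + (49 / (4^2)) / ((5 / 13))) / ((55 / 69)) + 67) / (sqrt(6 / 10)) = 438113 * sqrt(15) / 13200 + 1222109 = 1222237.55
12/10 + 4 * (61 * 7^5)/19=215838.46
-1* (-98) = 98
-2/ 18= -1/ 9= -0.11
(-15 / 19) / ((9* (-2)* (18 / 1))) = 5 / 2052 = 0.00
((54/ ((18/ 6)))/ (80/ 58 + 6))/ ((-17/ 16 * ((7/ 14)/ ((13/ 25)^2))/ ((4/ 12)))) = -0.41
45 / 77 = 0.58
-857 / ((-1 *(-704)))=-857 / 704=-1.22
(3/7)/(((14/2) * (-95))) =-3/4655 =-0.00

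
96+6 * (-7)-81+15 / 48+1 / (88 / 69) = -4559 / 176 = -25.90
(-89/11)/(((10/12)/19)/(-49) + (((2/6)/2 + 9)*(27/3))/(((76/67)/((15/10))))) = -3977232/53627365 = -0.07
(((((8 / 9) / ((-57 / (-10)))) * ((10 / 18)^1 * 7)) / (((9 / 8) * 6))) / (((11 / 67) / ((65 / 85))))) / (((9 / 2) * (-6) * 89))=-9755200 / 56016892899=-0.00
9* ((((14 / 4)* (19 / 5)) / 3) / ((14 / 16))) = 228 / 5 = 45.60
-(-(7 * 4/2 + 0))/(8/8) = 14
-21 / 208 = -0.10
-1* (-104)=104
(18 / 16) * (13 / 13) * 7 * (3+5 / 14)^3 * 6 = 2803221 / 1568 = 1787.77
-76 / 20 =-19 / 5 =-3.80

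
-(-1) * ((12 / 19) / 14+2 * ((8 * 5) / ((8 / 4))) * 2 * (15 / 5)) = 31926 / 133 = 240.05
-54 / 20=-27 / 10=-2.70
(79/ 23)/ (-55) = -79/ 1265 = -0.06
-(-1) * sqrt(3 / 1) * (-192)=-332.55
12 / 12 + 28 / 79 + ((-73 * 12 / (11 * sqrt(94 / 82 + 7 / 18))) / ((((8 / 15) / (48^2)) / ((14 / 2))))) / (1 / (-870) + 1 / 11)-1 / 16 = 1633 / 1264-69139526400 * sqrt(92906) / 973247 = -21653354.29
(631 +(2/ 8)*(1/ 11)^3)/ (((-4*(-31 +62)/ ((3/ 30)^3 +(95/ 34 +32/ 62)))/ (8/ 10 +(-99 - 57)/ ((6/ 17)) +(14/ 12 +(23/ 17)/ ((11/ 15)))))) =7383.47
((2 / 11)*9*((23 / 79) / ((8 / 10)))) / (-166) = -1035 / 288508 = -0.00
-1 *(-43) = 43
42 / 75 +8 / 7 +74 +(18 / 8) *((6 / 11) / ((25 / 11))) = 5337 / 70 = 76.24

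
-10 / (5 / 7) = -14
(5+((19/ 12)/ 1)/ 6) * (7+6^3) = 84517/ 72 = 1173.85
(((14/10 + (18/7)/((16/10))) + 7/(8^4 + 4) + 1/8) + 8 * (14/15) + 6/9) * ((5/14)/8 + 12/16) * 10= 172678601/1928640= 89.53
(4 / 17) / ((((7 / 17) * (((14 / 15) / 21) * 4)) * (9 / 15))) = 75 / 14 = 5.36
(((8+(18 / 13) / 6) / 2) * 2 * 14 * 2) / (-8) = -749 / 26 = -28.81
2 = 2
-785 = -785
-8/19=-0.42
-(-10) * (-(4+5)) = -90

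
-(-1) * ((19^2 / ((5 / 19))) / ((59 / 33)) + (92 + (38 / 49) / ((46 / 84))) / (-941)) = 34287360047 / 44692795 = 767.18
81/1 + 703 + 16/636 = 124660/159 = 784.03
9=9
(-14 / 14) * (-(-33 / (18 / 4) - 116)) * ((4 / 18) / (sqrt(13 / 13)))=-740 / 27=-27.41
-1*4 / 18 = -2 / 9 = -0.22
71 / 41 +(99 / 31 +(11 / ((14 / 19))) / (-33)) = 4.47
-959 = -959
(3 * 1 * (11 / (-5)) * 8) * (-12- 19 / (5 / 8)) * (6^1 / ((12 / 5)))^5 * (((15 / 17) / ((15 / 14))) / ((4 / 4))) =180044.12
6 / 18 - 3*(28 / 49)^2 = -95 / 147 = -0.65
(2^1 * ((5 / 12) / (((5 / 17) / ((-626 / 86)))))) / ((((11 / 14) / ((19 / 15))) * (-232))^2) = -0.00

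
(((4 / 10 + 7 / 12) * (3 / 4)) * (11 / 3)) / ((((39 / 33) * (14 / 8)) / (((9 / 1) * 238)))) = 364089 / 130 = 2800.68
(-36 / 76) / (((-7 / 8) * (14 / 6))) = 216 / 931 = 0.23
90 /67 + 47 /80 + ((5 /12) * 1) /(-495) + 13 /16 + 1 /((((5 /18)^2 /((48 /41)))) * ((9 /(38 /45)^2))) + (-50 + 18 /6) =-87817836563 /2039647500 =-43.06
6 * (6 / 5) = 36 / 5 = 7.20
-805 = -805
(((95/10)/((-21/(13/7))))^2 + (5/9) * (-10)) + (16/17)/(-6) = -7356743/1469412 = -5.01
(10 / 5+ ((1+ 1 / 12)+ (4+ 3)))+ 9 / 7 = 955 / 84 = 11.37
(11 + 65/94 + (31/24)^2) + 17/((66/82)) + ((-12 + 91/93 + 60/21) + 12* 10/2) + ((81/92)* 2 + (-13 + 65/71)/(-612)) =158041355900429/1793939805504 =88.10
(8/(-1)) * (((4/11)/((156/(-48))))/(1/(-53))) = -6784/143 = -47.44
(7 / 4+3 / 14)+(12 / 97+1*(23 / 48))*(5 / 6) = 482365 / 195552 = 2.47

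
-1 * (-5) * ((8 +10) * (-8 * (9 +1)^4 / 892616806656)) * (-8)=25000 / 387420489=0.00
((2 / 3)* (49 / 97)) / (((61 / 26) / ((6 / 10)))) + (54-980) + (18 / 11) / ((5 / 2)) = -60222354 / 65087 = -925.26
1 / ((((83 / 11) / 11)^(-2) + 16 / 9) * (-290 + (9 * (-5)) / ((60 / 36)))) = -62001 / 76711781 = -0.00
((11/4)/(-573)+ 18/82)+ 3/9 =17167/31324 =0.55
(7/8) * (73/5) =511/40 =12.78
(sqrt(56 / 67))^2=56 / 67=0.84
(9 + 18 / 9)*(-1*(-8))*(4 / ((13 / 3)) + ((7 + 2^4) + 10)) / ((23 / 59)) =2289672 / 299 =7657.77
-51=-51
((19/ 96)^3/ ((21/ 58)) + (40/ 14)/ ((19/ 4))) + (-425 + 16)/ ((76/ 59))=-55932658963/ 176504832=-316.89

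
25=25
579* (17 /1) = 9843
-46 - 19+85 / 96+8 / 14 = -42701 / 672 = -63.54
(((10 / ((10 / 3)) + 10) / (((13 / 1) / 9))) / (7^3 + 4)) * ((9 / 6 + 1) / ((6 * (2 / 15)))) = 225 / 2776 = 0.08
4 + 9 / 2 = 17 / 2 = 8.50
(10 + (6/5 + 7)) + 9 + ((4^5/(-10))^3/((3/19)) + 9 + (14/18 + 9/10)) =-15300735767/2250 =-6800327.01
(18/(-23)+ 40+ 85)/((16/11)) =31427/368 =85.40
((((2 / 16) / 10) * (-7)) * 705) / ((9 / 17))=-5593 / 48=-116.52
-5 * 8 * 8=-320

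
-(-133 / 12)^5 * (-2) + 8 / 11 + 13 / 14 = -3204400420721 / 9580032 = -334487.44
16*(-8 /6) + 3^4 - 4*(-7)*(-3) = -73 /3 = -24.33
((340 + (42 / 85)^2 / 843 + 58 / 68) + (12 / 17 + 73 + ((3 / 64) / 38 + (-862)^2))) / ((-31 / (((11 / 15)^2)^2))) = -53744651233136121731 / 7748800362000000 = -6935.87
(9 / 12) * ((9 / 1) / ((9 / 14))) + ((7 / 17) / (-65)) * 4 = 23149 / 2210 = 10.47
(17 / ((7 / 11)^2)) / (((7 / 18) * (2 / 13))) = 240669 / 343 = 701.66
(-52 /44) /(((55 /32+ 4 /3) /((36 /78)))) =-576 /3223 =-0.18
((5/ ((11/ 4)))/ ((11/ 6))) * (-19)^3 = -823080/ 121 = -6802.31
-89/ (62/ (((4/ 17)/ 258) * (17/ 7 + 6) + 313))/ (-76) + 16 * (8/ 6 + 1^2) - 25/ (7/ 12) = 9361519/ 24111304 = 0.39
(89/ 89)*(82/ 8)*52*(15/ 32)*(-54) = -215865/ 16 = -13491.56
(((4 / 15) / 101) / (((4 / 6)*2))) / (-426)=-0.00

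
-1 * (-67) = 67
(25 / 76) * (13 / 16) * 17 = 4.54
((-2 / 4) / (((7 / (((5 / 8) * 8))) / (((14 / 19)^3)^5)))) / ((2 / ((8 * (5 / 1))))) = -1111200682555801600 / 15181127029874798299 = -0.07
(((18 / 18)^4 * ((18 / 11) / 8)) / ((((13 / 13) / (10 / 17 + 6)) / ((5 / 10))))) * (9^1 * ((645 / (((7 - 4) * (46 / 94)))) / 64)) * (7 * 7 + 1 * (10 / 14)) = 71209935 / 34408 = 2069.57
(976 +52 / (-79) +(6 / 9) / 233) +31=55571357 / 55221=1006.34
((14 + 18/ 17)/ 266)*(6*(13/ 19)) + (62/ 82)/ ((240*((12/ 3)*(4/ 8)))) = 197816849/ 845433120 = 0.23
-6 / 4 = -3 / 2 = -1.50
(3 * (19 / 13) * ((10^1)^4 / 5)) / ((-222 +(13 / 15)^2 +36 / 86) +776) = 15.80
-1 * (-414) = 414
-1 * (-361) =361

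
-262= -262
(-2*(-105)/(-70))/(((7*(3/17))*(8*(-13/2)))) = 17/364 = 0.05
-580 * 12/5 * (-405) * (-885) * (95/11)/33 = -130573338.84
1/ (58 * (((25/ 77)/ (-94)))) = -3619/ 725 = -4.99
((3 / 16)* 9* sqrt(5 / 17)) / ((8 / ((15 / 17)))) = 405* sqrt(85) / 36992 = 0.10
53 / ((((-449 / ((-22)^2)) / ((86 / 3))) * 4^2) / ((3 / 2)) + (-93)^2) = 275759 / 44998951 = 0.01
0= 0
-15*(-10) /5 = 30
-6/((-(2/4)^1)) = 12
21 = 21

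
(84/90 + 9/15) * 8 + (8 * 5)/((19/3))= 5296/285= 18.58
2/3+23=71/3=23.67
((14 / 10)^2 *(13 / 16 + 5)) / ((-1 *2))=-5.70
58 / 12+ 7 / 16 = 253 / 48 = 5.27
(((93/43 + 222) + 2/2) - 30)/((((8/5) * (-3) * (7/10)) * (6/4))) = -104900/2709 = -38.72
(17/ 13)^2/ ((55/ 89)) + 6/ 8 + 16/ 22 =157809/ 37180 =4.24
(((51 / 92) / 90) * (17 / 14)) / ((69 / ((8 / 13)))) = 289 / 4332510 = 0.00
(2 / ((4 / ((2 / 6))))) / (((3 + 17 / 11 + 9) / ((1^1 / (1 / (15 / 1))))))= 55 / 298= 0.18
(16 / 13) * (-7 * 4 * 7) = -3136 / 13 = -241.23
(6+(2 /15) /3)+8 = 632 /45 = 14.04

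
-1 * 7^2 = -49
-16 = -16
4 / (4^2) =1 / 4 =0.25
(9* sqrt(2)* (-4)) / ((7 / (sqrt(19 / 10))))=-36* sqrt(95) / 35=-10.03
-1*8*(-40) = 320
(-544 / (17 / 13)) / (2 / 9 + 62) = -234 / 35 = -6.69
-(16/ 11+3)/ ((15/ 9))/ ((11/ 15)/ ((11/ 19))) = -441/ 209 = -2.11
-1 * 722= -722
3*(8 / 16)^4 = 3 / 16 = 0.19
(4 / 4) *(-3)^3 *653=-17631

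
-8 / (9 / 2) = -16 / 9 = -1.78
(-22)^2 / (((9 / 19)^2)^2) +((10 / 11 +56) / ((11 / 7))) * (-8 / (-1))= 7862121460 / 793881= 9903.40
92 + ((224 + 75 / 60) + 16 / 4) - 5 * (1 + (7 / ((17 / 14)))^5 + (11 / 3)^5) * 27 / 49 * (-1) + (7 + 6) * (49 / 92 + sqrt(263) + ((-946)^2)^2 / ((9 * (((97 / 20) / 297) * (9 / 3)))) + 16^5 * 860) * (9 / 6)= 39 * sqrt(263) / 2 + 56577059639392409040321827 / 1596521287368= 35437710782528.52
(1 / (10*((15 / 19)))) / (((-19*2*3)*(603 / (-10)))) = 1 / 54270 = 0.00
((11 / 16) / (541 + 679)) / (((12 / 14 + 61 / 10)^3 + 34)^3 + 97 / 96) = 4161465721875000 / 376301975456238432496450241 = 0.00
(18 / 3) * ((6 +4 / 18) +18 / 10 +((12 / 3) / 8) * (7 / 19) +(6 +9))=39683 / 285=139.24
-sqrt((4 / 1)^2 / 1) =-4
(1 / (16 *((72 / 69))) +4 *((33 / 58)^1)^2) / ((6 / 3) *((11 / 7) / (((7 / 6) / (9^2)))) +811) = 21438431 / 16286388864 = 0.00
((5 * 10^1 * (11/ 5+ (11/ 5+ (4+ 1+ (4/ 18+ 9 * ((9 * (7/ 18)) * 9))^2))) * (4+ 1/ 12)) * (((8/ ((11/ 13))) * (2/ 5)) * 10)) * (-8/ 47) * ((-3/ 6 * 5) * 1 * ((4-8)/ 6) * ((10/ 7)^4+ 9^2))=-277356744095735200/ 18467757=-15018431534.25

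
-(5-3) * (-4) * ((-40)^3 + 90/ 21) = -3583760/ 7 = -511965.71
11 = 11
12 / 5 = 2.40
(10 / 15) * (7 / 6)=7 / 9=0.78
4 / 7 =0.57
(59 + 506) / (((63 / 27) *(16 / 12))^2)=45765 / 784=58.37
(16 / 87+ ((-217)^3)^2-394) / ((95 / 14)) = 127176155248870574 / 8265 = 15387314609663.71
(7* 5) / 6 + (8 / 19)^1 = 713 / 114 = 6.25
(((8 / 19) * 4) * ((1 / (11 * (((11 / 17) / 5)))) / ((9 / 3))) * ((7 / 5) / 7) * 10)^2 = 29593600 / 47568609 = 0.62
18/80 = 9/40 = 0.22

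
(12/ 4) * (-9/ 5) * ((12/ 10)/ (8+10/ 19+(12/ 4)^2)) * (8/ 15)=-0.20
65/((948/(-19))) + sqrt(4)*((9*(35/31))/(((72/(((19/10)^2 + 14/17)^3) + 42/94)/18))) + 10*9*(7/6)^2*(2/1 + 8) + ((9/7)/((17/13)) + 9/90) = 225777478510727354544661/149310206181562416060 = 1512.14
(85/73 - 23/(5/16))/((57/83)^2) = -60712757/395295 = -153.59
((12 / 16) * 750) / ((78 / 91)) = 2625 / 4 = 656.25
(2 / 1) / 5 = 2 / 5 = 0.40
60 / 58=30 / 29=1.03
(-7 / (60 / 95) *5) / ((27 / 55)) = -36575 / 324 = -112.89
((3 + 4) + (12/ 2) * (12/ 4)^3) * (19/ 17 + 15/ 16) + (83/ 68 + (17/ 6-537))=-151471/ 816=-185.63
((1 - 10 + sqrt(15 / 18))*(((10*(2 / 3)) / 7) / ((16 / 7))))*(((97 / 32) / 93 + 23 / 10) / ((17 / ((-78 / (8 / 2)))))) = 1353651 / 134912 - 451217*sqrt(30) / 2428416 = 9.02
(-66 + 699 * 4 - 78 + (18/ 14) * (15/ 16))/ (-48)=-99053/ 1792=-55.28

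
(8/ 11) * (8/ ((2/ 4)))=128/ 11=11.64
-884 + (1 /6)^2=-31823 /36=-883.97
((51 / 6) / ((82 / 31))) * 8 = 1054 / 41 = 25.71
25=25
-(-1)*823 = 823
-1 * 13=-13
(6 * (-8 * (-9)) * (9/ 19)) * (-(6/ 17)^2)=-139968/ 5491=-25.49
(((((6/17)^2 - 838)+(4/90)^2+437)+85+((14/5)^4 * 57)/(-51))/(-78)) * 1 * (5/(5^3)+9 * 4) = 149102353562/839109375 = 177.69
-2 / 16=-1 / 8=-0.12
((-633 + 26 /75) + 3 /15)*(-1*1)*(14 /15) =664076 /1125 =590.29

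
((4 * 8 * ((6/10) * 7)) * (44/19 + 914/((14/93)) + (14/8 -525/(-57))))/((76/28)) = 543839352/1805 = 301296.04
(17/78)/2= 17/156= 0.11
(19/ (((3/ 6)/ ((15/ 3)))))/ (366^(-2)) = 25451640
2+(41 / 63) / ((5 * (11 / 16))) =7586 / 3465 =2.19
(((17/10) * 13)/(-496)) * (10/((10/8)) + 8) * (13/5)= -2873/1550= -1.85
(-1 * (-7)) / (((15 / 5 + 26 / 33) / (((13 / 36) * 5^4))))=5005 / 12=417.08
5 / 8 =0.62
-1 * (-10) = 10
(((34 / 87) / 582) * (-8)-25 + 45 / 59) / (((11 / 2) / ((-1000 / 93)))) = 72422668000 / 1528058169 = 47.40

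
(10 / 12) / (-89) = -5 / 534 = -0.01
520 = 520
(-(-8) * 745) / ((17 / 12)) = 71520 / 17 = 4207.06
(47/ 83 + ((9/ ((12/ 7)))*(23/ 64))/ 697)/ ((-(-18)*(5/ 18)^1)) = 8426393/ 74049280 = 0.11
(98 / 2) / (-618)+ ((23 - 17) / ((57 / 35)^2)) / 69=-0.05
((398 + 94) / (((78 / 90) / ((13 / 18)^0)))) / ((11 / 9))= 66420 / 143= 464.48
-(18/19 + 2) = -56/19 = -2.95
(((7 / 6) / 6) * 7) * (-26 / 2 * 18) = -637 / 2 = -318.50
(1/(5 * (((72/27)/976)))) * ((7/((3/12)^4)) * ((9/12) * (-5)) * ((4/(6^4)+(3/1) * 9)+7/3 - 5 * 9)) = 69344800/9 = 7704977.78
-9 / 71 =-0.13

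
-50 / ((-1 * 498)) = 0.10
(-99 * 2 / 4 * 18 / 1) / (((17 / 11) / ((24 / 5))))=-235224 / 85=-2767.34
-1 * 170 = -170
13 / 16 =0.81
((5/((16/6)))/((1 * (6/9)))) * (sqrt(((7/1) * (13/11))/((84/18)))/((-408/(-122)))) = 1.12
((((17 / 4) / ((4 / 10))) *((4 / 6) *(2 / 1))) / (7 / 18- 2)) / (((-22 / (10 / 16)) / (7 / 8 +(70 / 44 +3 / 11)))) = 307275 / 449152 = 0.68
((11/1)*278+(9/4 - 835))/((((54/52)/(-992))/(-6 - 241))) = 525045594.67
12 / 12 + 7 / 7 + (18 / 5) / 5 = 68 / 25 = 2.72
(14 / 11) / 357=2 / 561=0.00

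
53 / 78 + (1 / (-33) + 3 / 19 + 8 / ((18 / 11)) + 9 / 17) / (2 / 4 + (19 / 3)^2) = 165319075 / 202584954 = 0.82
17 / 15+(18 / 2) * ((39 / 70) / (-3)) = -113 / 210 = -0.54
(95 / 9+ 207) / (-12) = -979 / 54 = -18.13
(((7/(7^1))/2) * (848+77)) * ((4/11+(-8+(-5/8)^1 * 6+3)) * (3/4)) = -1023975/352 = -2909.02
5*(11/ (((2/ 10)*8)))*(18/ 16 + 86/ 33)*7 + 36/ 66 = 1897277/ 2112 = 898.33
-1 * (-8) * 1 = 8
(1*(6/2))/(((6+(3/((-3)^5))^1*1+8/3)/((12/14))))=1458/4907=0.30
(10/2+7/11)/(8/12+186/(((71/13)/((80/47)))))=310341/3228467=0.10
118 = 118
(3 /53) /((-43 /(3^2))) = -27 /2279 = -0.01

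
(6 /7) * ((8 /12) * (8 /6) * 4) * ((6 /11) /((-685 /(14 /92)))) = -64 /173305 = -0.00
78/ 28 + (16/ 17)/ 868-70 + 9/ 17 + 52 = -14.68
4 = 4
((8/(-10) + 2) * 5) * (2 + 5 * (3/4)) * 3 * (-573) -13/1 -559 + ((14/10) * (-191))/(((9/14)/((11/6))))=-16372823/270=-60640.09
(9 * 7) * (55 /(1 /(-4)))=-13860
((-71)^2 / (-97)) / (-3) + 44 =17845 / 291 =61.32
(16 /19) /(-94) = -8 /893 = -0.01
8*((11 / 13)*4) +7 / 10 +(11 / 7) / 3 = 77261 / 2730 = 28.30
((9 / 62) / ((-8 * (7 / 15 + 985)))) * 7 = -945 / 7331872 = -0.00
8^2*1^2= 64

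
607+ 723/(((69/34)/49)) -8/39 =16203029/897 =18063.58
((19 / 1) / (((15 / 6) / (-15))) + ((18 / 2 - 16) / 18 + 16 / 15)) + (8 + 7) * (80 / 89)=-799711 / 8010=-99.84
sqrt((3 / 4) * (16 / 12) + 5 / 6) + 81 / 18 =sqrt(66) / 6 + 9 / 2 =5.85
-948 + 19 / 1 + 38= -891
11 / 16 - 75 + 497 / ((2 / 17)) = 4150.19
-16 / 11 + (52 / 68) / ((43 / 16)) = -1.17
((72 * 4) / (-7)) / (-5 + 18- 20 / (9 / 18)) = 1.52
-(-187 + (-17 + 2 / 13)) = 2650 / 13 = 203.85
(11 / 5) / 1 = 11 / 5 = 2.20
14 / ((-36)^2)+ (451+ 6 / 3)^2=132975439 / 648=205209.01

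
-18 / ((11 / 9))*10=-1620 / 11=-147.27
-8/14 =-0.57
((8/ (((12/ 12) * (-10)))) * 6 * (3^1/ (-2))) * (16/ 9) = 64/ 5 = 12.80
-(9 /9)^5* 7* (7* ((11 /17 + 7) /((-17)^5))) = 6370 /24137569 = 0.00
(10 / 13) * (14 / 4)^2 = 245 / 26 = 9.42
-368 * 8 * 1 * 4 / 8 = -1472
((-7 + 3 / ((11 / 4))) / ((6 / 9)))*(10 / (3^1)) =-325 / 11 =-29.55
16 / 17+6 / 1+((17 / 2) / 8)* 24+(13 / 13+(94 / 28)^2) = 148979 / 3332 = 44.71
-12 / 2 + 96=90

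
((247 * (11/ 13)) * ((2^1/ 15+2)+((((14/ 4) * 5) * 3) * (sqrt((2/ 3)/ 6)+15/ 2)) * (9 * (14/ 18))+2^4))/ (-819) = -36326917/ 49140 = -739.25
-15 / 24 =-5 / 8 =-0.62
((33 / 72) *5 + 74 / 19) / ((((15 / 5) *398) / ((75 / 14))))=10075 / 362976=0.03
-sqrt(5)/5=-0.45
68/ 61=1.11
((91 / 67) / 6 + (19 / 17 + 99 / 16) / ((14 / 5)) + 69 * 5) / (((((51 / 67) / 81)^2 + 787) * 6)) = 1444862549493 / 19614572638976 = 0.07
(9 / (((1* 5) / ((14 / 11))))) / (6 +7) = 126 / 715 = 0.18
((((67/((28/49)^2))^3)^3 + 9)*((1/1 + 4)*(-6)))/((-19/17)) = 11297390093550985238858218985415885/652835028992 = 17305122415067936279777.60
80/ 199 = 0.40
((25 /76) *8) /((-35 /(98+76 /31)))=-31140 /4123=-7.55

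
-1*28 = -28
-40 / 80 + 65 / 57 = 73 / 114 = 0.64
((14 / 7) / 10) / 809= 0.00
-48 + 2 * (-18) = -84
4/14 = 2/7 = 0.29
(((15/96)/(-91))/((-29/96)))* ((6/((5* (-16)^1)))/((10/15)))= -0.00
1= 1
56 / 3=18.67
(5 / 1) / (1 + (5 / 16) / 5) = 80 / 17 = 4.71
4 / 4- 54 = -53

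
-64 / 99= -0.65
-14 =-14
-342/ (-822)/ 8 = 57/ 1096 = 0.05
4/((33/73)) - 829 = -27065/33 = -820.15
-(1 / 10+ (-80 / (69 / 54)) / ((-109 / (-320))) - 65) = 248.71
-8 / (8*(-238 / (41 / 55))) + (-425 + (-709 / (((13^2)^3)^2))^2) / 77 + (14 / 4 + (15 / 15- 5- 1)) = -24926496977131842687497159439957 / 3552631042100255006090091637745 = -7.02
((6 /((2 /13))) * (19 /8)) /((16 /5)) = 3705 /128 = 28.95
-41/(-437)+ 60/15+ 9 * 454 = 1787371/437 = 4090.09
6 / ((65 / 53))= 318 / 65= 4.89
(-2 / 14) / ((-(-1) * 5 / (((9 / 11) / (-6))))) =3 / 770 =0.00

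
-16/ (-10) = 8/ 5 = 1.60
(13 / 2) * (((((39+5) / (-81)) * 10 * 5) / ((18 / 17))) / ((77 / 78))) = -287300 / 1701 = -168.90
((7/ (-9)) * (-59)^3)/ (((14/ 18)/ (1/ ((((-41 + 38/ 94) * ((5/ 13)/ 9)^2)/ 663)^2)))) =461357128886118380019/ 28090000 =16424248091353.45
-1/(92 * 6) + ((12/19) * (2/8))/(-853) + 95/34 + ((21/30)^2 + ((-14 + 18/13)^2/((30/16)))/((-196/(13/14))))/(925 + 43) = 22911937769594261/8205659164903200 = 2.79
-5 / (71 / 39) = -195 / 71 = -2.75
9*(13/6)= 39/2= 19.50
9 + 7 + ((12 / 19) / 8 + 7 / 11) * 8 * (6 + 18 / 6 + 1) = 15304 / 209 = 73.22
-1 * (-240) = 240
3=3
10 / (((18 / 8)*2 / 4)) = 80 / 9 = 8.89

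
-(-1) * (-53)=-53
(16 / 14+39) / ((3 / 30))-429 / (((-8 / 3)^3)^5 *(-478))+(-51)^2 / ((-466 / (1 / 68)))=11009082625055908783535 / 27430369799151026176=401.35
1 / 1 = 1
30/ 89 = 0.34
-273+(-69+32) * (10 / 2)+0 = -458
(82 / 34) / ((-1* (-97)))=41 / 1649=0.02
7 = 7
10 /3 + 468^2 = 657082 /3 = 219027.33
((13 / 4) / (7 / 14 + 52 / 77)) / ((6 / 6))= 1001 / 362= 2.77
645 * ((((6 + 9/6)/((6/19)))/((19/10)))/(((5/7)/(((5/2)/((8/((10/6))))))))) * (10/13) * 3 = 2821875/208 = 13566.71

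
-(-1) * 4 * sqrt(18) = 12 * sqrt(2) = 16.97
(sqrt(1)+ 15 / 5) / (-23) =-4 / 23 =-0.17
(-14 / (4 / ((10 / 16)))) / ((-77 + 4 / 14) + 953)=-245 / 98144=-0.00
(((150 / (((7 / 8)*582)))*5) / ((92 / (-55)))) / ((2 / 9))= -61875 / 15617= -3.96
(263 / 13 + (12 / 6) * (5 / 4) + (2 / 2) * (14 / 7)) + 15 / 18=25.56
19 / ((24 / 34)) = 323 / 12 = 26.92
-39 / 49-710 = -34829 / 49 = -710.80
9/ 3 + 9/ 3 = 6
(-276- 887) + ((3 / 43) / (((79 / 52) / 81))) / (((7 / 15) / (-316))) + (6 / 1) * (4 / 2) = -1104611 / 301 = -3669.80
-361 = -361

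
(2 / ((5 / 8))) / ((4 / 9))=36 / 5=7.20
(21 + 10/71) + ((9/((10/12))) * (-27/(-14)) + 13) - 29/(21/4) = 368617/7455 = 49.45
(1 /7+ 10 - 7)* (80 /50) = 176 /35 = 5.03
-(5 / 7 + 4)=-33 / 7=-4.71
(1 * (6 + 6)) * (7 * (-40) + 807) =6324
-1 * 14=-14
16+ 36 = 52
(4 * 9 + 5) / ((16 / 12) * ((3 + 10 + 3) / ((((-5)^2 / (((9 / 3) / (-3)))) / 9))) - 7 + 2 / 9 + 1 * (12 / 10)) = -3.09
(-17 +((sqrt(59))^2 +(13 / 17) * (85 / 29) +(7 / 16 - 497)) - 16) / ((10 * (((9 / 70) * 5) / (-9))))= 1521107 / 2320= 655.65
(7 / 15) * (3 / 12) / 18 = 7 / 1080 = 0.01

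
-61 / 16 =-3.81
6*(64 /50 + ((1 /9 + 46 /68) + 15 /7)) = 225469 /8925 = 25.26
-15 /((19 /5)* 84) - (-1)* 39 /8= 5137 /1064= 4.83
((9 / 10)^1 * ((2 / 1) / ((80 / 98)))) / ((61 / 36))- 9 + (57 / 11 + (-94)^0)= -50891 / 33550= -1.52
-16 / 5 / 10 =-8 / 25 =-0.32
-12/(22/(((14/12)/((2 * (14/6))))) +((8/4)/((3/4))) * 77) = -9/220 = -0.04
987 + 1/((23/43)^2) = 523972/529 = 990.50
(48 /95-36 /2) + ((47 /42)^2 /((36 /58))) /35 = -368185609 /21115080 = -17.44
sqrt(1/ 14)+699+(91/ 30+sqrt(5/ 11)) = sqrt(14)/ 14+sqrt(55)/ 11+21061/ 30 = 702.97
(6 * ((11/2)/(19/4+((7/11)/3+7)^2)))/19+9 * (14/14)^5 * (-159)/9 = -746849859/4698073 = -158.97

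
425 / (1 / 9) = 3825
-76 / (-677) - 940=-636304 / 677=-939.89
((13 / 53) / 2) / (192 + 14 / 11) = 143 / 225356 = 0.00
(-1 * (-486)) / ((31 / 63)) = 30618 / 31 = 987.68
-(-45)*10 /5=90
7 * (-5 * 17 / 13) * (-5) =2975 / 13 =228.85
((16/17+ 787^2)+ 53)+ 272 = 10534814/17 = 619694.94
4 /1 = 4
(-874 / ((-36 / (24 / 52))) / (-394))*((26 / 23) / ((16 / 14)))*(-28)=0.79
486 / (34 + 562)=243 / 298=0.82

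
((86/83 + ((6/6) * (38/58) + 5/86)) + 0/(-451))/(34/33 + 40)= 11950653/280280708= 0.04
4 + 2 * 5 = 14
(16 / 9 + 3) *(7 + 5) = 172 / 3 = 57.33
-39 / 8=-4.88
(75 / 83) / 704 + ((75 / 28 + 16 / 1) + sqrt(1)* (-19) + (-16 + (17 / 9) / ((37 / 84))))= -12.03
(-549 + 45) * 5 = -2520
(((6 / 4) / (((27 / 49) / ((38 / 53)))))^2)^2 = 751274631121 / 51769445841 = 14.51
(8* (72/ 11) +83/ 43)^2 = 2947.82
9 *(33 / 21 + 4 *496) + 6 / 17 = 2126589 / 119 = 17870.50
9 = 9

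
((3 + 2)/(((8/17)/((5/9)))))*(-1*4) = -425/18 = -23.61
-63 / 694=-0.09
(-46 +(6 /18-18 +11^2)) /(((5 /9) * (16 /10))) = 129 /2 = 64.50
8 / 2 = 4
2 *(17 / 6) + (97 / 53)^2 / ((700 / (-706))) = 6749419 / 2949450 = 2.29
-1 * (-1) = 1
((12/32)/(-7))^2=0.00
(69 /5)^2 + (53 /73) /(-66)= 22937173 /120450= 190.43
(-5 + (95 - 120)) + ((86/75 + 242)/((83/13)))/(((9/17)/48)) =63922246/18675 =3422.88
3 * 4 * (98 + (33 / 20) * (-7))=5187 / 5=1037.40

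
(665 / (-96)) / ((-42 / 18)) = 95 / 32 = 2.97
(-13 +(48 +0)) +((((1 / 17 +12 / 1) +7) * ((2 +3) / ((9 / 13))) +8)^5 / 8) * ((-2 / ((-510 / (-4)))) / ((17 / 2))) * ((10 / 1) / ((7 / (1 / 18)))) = -93055175748915481 / 77554009197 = -1199875.76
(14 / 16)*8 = 7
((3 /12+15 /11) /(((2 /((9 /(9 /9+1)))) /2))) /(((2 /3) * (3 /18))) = 5751 /88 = 65.35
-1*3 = -3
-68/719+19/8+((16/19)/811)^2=3114466287389/1365739240312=2.28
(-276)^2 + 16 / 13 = 990304 / 13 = 76177.23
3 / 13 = 0.23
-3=-3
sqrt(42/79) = sqrt(3318)/79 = 0.73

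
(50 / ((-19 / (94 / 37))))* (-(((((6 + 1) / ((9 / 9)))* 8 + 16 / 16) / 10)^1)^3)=458109 / 370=1238.13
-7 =-7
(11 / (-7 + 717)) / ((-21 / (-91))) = 143 / 2130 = 0.07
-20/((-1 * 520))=0.04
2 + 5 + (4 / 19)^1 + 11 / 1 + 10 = 536 / 19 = 28.21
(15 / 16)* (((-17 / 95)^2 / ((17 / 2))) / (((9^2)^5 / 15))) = 17 / 1118870372232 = 0.00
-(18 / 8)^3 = -11.39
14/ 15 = 0.93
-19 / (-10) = 19 / 10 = 1.90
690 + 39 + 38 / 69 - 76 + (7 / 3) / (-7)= 15024 / 23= 653.22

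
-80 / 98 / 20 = -2 / 49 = -0.04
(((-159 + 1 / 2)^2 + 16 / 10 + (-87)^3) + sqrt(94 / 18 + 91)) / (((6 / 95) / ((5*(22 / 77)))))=-1203420385 / 84 + 475*sqrt(866) / 63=-14326211.28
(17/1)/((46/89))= 1513/46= 32.89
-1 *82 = -82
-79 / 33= -2.39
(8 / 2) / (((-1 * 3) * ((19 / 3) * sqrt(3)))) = -4 * sqrt(3) / 57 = -0.12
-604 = -604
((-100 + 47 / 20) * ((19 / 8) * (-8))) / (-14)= -5301 / 40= -132.52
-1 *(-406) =406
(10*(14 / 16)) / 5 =7 / 4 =1.75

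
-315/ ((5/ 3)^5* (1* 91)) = -2187/ 8125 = -0.27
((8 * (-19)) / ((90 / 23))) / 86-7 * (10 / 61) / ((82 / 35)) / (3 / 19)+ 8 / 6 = -10745669 / 4839435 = -2.22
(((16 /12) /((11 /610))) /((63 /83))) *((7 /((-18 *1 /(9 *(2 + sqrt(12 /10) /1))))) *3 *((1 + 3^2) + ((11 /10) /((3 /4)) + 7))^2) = -1079699.39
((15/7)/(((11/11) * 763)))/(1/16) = 240/5341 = 0.04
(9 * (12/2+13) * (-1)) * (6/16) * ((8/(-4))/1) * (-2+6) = 513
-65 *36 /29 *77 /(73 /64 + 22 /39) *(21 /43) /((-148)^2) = -118053936 /1452778693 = -0.08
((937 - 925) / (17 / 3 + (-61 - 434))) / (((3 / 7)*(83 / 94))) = -1974 / 30461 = -0.06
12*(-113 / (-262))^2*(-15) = -574605 / 17161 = -33.48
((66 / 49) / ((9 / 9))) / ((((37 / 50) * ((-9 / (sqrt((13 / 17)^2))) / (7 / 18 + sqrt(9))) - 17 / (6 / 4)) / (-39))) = 153088650 / 40517953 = 3.78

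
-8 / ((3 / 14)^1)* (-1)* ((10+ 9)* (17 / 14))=2584 / 3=861.33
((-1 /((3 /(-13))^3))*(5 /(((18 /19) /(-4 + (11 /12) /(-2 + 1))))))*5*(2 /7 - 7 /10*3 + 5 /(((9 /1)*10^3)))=56283213961 /2939328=19148.33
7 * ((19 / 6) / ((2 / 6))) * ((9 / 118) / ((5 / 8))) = 8.12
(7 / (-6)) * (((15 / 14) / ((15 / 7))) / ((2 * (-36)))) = 7 / 864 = 0.01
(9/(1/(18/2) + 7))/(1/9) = 729/64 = 11.39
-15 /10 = -3 /2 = -1.50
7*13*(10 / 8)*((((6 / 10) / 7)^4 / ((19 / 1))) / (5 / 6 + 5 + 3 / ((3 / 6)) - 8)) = 3159 / 37472750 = 0.00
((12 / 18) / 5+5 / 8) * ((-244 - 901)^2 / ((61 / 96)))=95442620 / 61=1564633.11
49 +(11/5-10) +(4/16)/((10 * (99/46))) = 41.21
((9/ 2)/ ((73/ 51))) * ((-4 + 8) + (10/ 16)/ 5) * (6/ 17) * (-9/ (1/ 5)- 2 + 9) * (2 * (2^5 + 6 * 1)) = -964953/ 73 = -13218.53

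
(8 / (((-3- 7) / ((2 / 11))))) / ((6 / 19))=-76 / 165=-0.46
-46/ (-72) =0.64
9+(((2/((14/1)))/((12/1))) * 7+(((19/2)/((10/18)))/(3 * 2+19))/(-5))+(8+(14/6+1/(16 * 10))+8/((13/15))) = 22243171/780000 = 28.52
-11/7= -1.57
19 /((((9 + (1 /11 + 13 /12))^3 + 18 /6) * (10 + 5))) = 14566464 /12146002555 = 0.00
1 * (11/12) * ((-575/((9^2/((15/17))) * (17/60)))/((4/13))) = -65.86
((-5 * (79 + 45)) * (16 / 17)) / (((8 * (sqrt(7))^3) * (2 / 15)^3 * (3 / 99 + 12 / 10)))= -86315625 * sqrt(7) / 169099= -1350.51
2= 2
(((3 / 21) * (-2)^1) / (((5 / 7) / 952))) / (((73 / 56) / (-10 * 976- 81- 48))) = 2888780.10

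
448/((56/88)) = 704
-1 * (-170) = 170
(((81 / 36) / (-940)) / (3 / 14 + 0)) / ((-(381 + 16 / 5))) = 21 / 722296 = 0.00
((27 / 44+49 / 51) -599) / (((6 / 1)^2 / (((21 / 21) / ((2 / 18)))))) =-1340623 / 8976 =-149.36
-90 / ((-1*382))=45 / 191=0.24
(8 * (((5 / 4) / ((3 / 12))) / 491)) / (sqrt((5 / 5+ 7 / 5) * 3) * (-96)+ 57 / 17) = -0.00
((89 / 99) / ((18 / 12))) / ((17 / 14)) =2492 / 5049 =0.49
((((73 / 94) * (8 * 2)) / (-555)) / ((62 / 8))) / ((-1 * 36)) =584 / 7277715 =0.00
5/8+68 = 68.62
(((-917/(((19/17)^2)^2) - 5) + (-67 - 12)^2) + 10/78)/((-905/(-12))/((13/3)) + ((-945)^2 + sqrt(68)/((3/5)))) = 3199586220588033672/505868640325098741485 - 11942643883456*sqrt(17)/505868640325098741485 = 0.01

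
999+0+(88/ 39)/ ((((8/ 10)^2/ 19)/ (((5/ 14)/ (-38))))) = 2180441/ 2184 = 998.37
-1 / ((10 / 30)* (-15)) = 1 / 5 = 0.20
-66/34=-33/17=-1.94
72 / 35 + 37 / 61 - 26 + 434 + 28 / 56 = 1755669 / 4270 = 411.16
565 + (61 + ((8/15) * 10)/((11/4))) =20722/33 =627.94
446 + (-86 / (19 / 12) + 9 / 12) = 29825 / 76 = 392.43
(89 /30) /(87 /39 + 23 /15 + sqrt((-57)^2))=1157 /23698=0.05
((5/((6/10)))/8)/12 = 25/288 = 0.09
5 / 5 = 1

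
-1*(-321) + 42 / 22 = 322.91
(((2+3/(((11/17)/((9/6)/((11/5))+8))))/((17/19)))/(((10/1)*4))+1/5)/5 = 227187/822800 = 0.28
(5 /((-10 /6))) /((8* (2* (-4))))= 0.05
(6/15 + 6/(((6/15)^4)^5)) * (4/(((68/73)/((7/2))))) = 730991364061212961/89128960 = 8201502228.47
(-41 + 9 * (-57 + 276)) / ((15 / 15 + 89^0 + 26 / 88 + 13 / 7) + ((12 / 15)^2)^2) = 423.04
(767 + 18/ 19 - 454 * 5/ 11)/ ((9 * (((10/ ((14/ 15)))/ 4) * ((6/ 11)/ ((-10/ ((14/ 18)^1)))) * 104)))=-117371/ 22230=-5.28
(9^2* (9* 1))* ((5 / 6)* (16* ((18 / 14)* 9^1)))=787320 / 7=112474.29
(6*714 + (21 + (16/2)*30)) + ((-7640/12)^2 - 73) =3688348/9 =409816.44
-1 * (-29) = 29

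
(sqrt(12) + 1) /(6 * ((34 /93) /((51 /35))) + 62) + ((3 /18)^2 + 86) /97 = 93 * sqrt(3) /2953 + 9307819 /10311876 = 0.96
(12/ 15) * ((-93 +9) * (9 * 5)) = -3024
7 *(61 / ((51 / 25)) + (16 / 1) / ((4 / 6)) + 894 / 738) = 268898 / 697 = 385.79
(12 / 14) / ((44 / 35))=15 / 22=0.68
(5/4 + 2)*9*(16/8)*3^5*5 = 142155/2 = 71077.50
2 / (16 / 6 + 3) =6 / 17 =0.35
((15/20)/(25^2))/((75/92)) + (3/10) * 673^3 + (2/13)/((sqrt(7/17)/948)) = 1896 * sqrt(119)/91 + 2857698909421/31250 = 91446592.39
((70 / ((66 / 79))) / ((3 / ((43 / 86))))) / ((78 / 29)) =80185 / 15444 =5.19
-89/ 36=-2.47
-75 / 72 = -25 / 24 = -1.04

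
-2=-2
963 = 963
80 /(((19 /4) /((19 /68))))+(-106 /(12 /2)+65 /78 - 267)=-28471 /102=-279.13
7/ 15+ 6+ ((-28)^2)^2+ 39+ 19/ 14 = 129087593/ 210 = 614702.82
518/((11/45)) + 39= 23739/11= 2158.09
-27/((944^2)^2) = -27/794123370496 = -0.00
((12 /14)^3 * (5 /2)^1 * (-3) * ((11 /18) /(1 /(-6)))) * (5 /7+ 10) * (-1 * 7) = -445500 /343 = -1298.83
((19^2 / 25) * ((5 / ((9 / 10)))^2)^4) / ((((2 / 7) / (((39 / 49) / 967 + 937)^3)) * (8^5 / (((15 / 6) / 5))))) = 24103763366560719629082489013671875 / 41868718830254449111104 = 575698613188.60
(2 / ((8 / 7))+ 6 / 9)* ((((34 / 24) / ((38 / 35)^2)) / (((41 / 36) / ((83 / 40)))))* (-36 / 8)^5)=-591975377595 / 60624896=-9764.56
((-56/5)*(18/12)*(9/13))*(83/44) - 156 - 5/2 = -258029/1430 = -180.44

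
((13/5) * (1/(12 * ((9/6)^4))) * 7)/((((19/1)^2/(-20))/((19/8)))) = -182/4617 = -0.04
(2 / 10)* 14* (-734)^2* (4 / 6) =15085168 / 15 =1005677.87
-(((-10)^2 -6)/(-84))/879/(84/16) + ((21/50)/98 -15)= -581282969/38763900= -15.00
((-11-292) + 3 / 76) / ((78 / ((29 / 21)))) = -222575 / 41496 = -5.36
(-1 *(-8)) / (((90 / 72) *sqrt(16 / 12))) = 16 *sqrt(3) / 5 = 5.54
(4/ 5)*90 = 72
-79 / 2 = -39.50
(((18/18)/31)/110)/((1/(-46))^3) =-48668/1705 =-28.54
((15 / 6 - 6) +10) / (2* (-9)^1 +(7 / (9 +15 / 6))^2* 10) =-0.45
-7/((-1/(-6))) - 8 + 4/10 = -248/5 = -49.60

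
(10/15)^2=4/9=0.44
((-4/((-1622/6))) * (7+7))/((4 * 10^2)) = 21/40550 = 0.00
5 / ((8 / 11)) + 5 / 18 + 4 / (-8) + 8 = 1055 / 72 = 14.65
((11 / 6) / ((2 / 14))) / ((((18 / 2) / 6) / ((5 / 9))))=4.75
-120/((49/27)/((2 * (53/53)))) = -132.24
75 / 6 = 25 / 2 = 12.50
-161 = -161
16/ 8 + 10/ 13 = 36/ 13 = 2.77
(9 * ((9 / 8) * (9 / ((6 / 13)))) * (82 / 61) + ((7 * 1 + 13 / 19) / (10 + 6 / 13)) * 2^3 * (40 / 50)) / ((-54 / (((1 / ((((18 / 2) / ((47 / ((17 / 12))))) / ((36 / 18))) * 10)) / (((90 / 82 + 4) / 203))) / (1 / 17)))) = -83273860603661 / 33355208700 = -2496.58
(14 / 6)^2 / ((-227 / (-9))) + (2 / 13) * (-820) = -371643 / 2951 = -125.94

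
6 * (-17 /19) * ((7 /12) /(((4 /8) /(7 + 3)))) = -1190 /19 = -62.63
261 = 261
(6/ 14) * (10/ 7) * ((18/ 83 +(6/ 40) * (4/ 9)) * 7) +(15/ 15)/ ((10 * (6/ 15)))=3405/ 2324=1.47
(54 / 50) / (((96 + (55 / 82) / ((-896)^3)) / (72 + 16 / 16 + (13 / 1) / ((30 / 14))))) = 629600522600448 / 707813965817125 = 0.89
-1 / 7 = -0.14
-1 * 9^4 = -6561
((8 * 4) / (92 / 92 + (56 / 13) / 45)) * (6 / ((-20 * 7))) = -5616 / 4487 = -1.25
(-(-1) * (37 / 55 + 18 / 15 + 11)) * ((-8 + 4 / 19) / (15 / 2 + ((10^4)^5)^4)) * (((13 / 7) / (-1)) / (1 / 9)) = 24519456 / 1463000000000000000000000000000000000000000000000000000000000000000000000000000109725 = 0.00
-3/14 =-0.21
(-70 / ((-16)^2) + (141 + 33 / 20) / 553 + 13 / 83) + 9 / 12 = 26177723 / 29375360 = 0.89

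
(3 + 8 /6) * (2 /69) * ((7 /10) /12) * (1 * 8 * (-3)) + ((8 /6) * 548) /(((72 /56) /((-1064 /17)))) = -1877501122 /52785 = -35568.84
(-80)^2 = 6400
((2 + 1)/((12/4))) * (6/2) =3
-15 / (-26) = 15 / 26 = 0.58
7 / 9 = 0.78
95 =95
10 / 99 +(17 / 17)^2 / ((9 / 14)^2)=2246 / 891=2.52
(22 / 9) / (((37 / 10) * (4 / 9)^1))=1.49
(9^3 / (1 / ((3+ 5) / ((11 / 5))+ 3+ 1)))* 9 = 551124 / 11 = 50102.18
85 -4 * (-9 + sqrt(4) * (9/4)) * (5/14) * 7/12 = 355/4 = 88.75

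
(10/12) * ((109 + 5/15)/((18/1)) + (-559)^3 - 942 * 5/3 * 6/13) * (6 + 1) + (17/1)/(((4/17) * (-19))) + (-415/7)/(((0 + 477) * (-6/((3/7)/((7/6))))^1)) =-1482401885976865793/1454829012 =-1018952656.12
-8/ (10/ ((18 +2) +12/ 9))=-256/ 15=-17.07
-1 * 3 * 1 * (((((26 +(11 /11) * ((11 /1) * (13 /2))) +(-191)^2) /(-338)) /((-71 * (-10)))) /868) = 31353 /59515040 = 0.00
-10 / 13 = -0.77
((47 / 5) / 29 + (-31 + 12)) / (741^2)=-2708 / 79616745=-0.00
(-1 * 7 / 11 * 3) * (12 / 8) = -63 / 22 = -2.86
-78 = -78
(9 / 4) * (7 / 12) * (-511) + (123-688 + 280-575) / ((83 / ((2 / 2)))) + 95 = -778273 / 1328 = -586.05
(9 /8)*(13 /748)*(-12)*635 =-222885 /1496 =-148.99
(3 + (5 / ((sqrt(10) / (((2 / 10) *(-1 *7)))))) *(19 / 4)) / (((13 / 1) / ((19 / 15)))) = 19 / 65 - 2527 *sqrt(10) / 7800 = -0.73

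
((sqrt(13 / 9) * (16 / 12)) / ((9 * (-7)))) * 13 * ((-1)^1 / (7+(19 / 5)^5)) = 81250 * sqrt(13) / 708175629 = 0.00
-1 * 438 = -438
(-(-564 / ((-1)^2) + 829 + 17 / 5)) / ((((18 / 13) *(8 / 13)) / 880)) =-2494778 / 9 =-277197.56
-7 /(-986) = 7 /986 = 0.01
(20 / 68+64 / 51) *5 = 395 / 51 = 7.75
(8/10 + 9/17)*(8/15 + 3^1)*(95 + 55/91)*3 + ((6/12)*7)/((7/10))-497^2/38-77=-307156979/58786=-5225.00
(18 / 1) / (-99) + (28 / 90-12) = -5876 / 495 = -11.87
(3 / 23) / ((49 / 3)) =9 / 1127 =0.01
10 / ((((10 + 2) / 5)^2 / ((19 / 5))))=475 / 72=6.60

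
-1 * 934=-934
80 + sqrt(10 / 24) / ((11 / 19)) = 19 *sqrt(15) / 66 + 80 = 81.11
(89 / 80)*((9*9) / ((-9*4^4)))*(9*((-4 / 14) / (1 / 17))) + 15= 16.71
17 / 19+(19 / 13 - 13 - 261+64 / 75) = -5016392 / 18525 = -270.79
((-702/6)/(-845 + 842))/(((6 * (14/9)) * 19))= 117/532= 0.22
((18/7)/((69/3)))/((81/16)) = 32/1449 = 0.02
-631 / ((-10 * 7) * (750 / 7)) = 0.08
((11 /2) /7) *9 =7.07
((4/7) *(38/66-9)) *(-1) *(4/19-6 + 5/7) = -250200/10241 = -24.43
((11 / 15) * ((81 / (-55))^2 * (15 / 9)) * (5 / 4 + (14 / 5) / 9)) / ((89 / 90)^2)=4.23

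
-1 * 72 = -72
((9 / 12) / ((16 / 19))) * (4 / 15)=19 / 80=0.24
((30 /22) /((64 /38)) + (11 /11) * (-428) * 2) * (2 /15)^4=-0.27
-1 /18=-0.06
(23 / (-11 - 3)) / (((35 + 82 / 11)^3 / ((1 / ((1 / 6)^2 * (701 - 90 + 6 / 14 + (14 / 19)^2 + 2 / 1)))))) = -9041967 / 7182595685449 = -0.00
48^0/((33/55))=1.67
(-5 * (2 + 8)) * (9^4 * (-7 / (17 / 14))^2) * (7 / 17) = -22054145400 / 4913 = -4488936.58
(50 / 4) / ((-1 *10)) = -5 / 4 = -1.25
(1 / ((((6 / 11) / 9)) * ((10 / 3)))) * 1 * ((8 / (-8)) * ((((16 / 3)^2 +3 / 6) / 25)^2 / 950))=-2985851 / 427500000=-0.01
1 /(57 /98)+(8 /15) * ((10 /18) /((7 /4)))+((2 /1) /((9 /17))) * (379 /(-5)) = -5107604 /17955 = -284.47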